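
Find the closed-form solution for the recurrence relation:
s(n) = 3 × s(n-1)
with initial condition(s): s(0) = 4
Recurrence: s(n) = 3 × s(n-1), initial: s(0) = 4.
Each term is 3 times the previous, so this is geometric with ratio 3. After n steps: s(n) = s(0)·3ⁿ = 4·3ⁿ.

s(n) = 4·3ⁿ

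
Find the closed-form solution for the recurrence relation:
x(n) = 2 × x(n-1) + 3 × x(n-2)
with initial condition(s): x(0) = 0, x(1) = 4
Recurrence: x(n) = 2 × x(n-1) + 3 × x(n-2), initial: x(0) = 0, x(1) = 4.
Characteristic equation: r² - 2r - 3 = 0, which factors as (r - 3)(r + 1) = 0, so r = 3, -1. General solution x(n) = A·3ⁿ + B·(-1)ⁿ. From x(0) = 0: A + B = 0. From x(1) = 4: 3A - 1B = 4. Solving gives A = 1, B = -1.

x(n) = 3ⁿ - (-1)ⁿ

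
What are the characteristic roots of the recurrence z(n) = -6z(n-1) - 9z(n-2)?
Substitute z(n) = rⁿ and divide through by rⁿ⁻²: r² + 6r + 9 = 0
Factor: (r + 3)² = 0, so r = -3 (double root).
General solution: z(n) = (A + Bn)·(-3)ⁿ

Characteristic: r² + 6r + 9 = 0, Roots: r = -3 (double root)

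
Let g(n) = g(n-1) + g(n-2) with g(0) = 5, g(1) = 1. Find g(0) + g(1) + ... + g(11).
Computing the sequence terms: 5, 1, 6, 7, 13, 20, 33, 53, 86, 139, 225, 364
Adding these values together:

952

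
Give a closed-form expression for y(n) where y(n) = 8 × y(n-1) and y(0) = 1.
Recurrence: y(n) = 8 × y(n-1), initial: y(0) = 1.
Each term is 8 times the previous, so this is geometric with ratio 8. After n steps: y(n) = y(0)·8ⁿ = 8ⁿ.

y(n) = 8ⁿ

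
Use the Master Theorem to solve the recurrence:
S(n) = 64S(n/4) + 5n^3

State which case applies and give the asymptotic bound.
Master Theorem template: S(n) = a·S(n/b) + f(n).
Here: a=64, b=4, f(n)=5n^3
Compute log_b(a) = log_4(64) = 3.
f(n) = 5n^3 = Θ(n^3). Case 2: S(n) = Θ(n^3 log n).

Case 2: S(n) = Θ(n^3 log n)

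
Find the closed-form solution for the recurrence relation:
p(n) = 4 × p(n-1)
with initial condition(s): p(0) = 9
Recurrence: p(n) = 4 × p(n-1), initial: p(0) = 9.
Each term is 4 times the previous, so this is geometric with ratio 4. After n steps: p(n) = p(0)·4ⁿ = 9·4ⁿ.

p(n) = 9·4ⁿ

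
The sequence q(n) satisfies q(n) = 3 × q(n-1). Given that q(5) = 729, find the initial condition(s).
In general q(n) = 3ⁿ · q(0). At n = 5: q(0) = q(5) / 3^5 = 729 / 243 = 3.

q(0) = 3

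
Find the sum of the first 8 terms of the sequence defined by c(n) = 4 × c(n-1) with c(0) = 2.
Computing the sequence terms: 2, 8, 32, 128, 512, 2048, 8192, 32768
Adding these values together:

43690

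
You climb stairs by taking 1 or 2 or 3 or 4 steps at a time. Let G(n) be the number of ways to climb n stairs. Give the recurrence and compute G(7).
Condition on the size of the last step (1 to 4): before it there were n-1, …, n-4 stairs climbed, and these cases are disjoint, so G(n) = G(n-1) + G(n-2) + G(n-3) + G(n-4) (order-4 linear recurrence).
Initial conditions by direct count (compositions of i into parts ≤ 4): G(1) = 1; G(2) = 2; G(3) = 4; G(4) = 8.
Iterating the recurrence: G(5) = 15, G(6) = 29, G(7) = 56.

G(n) = G(n-1) + G(n-2) + G(n-3) + G(n-4), G(1) = 1, G(2) = 2, G(3) = 4, G(4) = 8; G(7) = 56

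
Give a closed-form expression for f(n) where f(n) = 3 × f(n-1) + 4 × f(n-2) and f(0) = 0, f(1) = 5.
Recurrence: f(n) = 3 × f(n-1) + 4 × f(n-2), initial: f(0) = 0, f(1) = 5.
Characteristic equation: r² - 3r - 4 = 0, which factors as (r - 4)(r + 1) = 0, so r = 4, -1. General solution f(n) = A·4ⁿ + B·(-1)ⁿ. From f(0) = 0: A + B = 0. From f(1) = 5: 4A - 1B = 5. Solving gives A = 1, B = -1.

f(n) = 4ⁿ - (-1)ⁿ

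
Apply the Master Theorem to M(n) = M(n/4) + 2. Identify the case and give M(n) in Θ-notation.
Master Theorem template: M(n) = a·M(n/b) + f(n).
Here: a=1, b=4, f(n)=2
Compute log_b(a) = log_4(1) = 0.
f(n) = 2 = Θ(1). Case 2: M(n) = Θ(log n).

Case 2: M(n) = Θ(log n)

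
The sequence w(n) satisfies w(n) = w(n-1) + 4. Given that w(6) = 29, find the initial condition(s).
w(6) = w(0) + 6·4, so w(0) = 29 - 24 = 5.

w(0) = 5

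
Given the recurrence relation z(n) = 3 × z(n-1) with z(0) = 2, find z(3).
Computing step by step:
z(0) = 2
z(1) = 3 × 2 = 6
z(2) = 3 × 6 = 18
z(3) = 3 × 18 = 54

54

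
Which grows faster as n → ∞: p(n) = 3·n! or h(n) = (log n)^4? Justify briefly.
Comparing growth rates:
Growth-rate hierarchy: log n ≺ any polynomial ≺ any exponential cⁿ (c>1) ≺ n! ≺ nⁿ.
factorial dominates polylogarithmic (log n)^4 asymptotically.

p(n) grows faster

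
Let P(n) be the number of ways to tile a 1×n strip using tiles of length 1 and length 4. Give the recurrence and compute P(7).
Condition on the last tile: it has length 1 (leaving a 1×(n-1) strip) or length 4 (leaving a 1×(n-4) strip), so P(n) = P(n-1) + P(n-4) (order-4 linear recurrence).
For 0 ≤ i < 4 only unit tiles fit, so P(i) = 1.
Iterating the recurrence: P(4) = 2, P(5) = 3, P(6) = 4, P(7) = 5.

P(n) = P(n-1) + P(n-4), with P(i) = 1 for 0 ≤ i < 4; P(7) = 5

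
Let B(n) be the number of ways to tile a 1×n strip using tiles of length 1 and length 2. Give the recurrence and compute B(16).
Condition on the last tile: it has length 1 (leaving a 1×(n-1) strip) or length 2 (leaving a 1×(n-2) strip), so B(n) = B(n-1) + B(n-2) (order-2 linear recurrence).
For 0 ≤ i < 2 only unit tiles fit, so B(i) = 1.
Iterating the recurrence: B(2) = 2, B(3) = 3, B(4) = 5, B(5) = 8, B(6) = 13, B(7) = 21, B(8) = 34, B(9) = 55, B(10) = 89, B(11) = 144, B(12) = 233, B(13) = 377, B(14) = 610, B(15) = 987, B(16) = 1597.

B(n) = B(n-1) + B(n-2), with B(i) = 1 for 0 ≤ i < 2; B(16) = 1597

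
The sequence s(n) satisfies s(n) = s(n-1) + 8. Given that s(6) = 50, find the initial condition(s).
s(6) = s(0) + 6·8, so s(0) = 50 - 48 = 2.

s(0) = 2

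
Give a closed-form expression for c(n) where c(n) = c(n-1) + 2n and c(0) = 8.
Recurrence: c(n) = c(n-1) + 2n, initial: c(0) = 8.
Telescoping: c(n) = c(0) + 2·Σᵢ₌₁ⁿ i = 8 + 2·n(n+1)/2.

c(n) = 2·n(n+1)/2 + 8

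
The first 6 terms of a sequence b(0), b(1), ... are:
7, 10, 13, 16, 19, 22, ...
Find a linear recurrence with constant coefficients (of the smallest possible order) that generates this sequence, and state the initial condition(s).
Look for the lowest-order linear relation among consecutive terms.
Observation: consecutive differences are constant (= 3).
Check at n=2: 1·10 + 3 = 13. ✓

b(n) = b(n-1) + 3, b(0) = 7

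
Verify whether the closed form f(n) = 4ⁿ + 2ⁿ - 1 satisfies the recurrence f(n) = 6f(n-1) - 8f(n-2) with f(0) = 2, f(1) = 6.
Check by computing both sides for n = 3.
From the recurrence with f(0) = 2, f(1) = 6:
  f(0) = 2, f(1) = 6, f(2) = 20, f(3) = 72
  so the recurrence gives f(3) = 72.
From the proposed closed form f(n) = 4ⁿ + 2ⁿ - 1:
  f(3) = 71.
The recurrence gives 72 but the closed form gives 71, so the closed form does not satisfy the recurrence.

No, the closed form is incorrect.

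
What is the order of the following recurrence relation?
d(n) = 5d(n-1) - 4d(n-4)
The order is the largest lag k for which d(n-k) appears. Here the deepest term is d(n-4), so the order is 4.

Order 4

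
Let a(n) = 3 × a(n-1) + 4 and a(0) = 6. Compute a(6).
Computing step by step:
a(0) = 6
a(1) = 3 × 6 + 4 = 22
a(2) = 3 × 22 + 4 = 70
a(3) = 3 × 70 + 4 = 214
a(4) = 3 × 214 + 4 = 646
a(5) = 3 × 646 + 4 = 1942
a(6) = 3 × 1942 + 4 = 5830

5830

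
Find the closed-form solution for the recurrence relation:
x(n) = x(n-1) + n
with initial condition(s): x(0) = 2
Recurrence: x(n) = x(n-1) + n, initial: x(0) = 2.
Telescoping: x(n) = x(0) + Σᵢ₌₁ⁿ i = 2 + n(n+1)/2.

x(n) = n(n+1)/2 + 2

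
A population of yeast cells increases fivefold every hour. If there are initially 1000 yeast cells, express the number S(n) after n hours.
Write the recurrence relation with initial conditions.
Each hour multiplies the count by 5, so the count after n hours depends only on the count after n-1 hours: S(n) = 5 × S(n-1). The starting count gives S(0) = 1000.
Unrolling n times gives the closed form S(n) = 1000 × 5ⁿ.

S(n) = 5 × S(n-1), S(0) = 1000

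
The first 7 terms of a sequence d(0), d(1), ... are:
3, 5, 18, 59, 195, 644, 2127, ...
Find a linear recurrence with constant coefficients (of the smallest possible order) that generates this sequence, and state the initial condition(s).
Look for the lowest-order linear relation among consecutive terms.
Observation: d(n) - 3·d(n-1) - (1)·d(n-2) = 0 holds for the shown terms, and no order-1 relation d(n) = α·d(n-1) + β fits.
Check at n=3: 3·18 + (1)·5 = 59. ✓

d(n) = 3d(n-1) + d(n-2), d(0) = 3, d(1) = 5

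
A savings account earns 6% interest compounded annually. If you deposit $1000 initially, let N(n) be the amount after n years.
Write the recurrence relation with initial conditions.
Each year the balance grows by 6%, i.e. is multiplied by 1 + 6/100 = 1.06, so N(n) = 1.06 × N(n-1). The initial deposit gives N(0) = 1000.
Unrolling gives the closed form N(n) = 1000 × (1.06)ⁿ.

N(n) = 1.06 × N(n-1), N(0) = 1000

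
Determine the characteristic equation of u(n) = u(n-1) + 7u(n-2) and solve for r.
Substitute u(n) = rⁿ and divide through by rⁿ⁻²: r² - r - 7 = 0
Discriminant: 1² + 4·7 = 29, not a perfect square, so by the quadratic formula r = (1 ± √29)/2.
General solution: u(n) = A·r₁ⁿ + B·r₂ⁿ where r₁,r₂ = (1 ± √29)/2

Characteristic: r² - r - 7 = 0, Roots: r = (1 ± √29)/2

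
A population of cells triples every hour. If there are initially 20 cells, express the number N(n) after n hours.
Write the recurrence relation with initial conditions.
Each hour multiplies the count by 3, so the count after n hours depends only on the count after n-1 hours: N(n) = 3 × N(n-1). The starting count gives N(0) = 20.
Unrolling n times gives the closed form N(n) = 20 × 3ⁿ.

N(n) = 3 × N(n-1), N(0) = 20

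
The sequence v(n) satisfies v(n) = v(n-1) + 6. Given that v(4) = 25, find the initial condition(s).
v(4) = v(0) + 4·6, so v(0) = 25 - 24 = 1.

v(0) = 1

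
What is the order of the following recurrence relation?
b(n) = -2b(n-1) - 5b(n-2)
The order is the largest lag k for which b(n-k) appears. Here the deepest term is b(n-2), so the order is 2.

Order 2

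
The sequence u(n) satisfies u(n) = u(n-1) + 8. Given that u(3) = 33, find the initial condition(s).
u(3) = u(0) + 3·8, so u(0) = 33 - 24 = 9.

u(0) = 9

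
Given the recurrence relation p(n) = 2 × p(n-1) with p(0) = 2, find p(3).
Computing step by step:
p(0) = 2
p(1) = 2 × 2 = 4
p(2) = 2 × 4 = 8
p(3) = 2 × 8 = 16

16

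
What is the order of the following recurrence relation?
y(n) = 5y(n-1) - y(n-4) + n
The order is the largest lag k for which y(n-k) appears. Here the deepest term is y(n-4) (the n term is non-homogeneous and does not affect the order), so the order is 4.

Order 4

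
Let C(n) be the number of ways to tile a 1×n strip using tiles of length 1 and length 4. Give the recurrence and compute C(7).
Condition on the last tile: it has length 1 (leaving a 1×(n-1) strip) or length 4 (leaving a 1×(n-4) strip), so C(n) = C(n-1) + C(n-4) (order-4 linear recurrence).
For 0 ≤ i < 4 only unit tiles fit, so C(i) = 1.
Iterating the recurrence: C(4) = 2, C(5) = 3, C(6) = 4, C(7) = 5.

C(n) = C(n-1) + C(n-4), with C(i) = 1 for 0 ≤ i < 4; C(7) = 5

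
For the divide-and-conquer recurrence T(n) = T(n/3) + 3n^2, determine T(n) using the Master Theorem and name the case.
Master Theorem template: T(n) = a·T(n/b) + f(n).
Here: a=1, b=3, f(n)=3n^2
Compute log_b(a) = log_3(1) = 0.
f(n) = 3n^2 = Ω(n^(0+ε)) with ε = 2, and the regularity condition holds (a·f(n/b) = (a/b^2)·f(n) with a/b^2 = 3^-2 < 1). Case 3: T(n) = Θ(f(n)) = Θ(n^2).

Case 3: T(n) = Θ(n^2)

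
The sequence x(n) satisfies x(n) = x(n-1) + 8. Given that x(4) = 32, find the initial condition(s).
x(4) = x(0) + 4·8, so x(0) = 32 - 32 = 0.

x(0) = 0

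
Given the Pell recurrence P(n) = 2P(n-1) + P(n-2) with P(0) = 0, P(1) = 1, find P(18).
Computing the sequence terms:
0, 1, 2, 5, 12, 29, 70, 169, 408, 985, 2378, 5741, 13860, 33461, 80782, 195025, 470832, 1136689, 2744210

2744210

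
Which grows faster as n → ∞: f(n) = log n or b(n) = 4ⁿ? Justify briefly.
Comparing growth rates:
Growth-rate hierarchy: log n ≺ any polynomial ≺ any exponential cⁿ (c>1) ≺ n! ≺ nⁿ.
exponential base 4 dominates logarithmic asymptotically.

b(n) grows faster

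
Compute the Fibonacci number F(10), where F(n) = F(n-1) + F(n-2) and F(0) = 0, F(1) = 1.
Computing the sequence terms:
0, 1, 1, 2, 3, 5, 8, 13, 21, 34, 55

55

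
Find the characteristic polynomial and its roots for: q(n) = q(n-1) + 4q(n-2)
Substitute q(n) = rⁿ and divide through by rⁿ⁻²: r² - r - 4 = 0
Discriminant: 1² + 4·4 = 17, not a perfect square, so by the quadratic formula r = (1 ± √17)/2.
General solution: q(n) = A·r₁ⁿ + B·r₂ⁿ where r₁,r₂ = (1 ± √17)/2

Characteristic: r² - r - 4 = 0, Roots: r = (1 ± √17)/2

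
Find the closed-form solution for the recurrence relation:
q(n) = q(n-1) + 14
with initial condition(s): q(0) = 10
Recurrence: q(n) = q(n-1) + 14, initial: q(0) = 10.
Each step adds 14, so q(n) = q(0) + 14n = 14n + 10.

q(n) = 14n + 10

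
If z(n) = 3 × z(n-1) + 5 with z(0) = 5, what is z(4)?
Computing step by step:
z(0) = 5
z(1) = 3 × 5 + 5 = 20
z(2) = 3 × 20 + 5 = 65
z(3) = 3 × 65 + 5 = 200
z(4) = 3 × 200 + 5 = 605

605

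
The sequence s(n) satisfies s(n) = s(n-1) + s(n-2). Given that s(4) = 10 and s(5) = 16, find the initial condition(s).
Work backwards using s(k) = s(k+2) - s(k+1):
s(3) = s(5) - s(4) = 16 - 10 = 6
s(2) = s(4) - s(3) = 10 - 6 = 4
s(1) = s(3) - s(2) = 6 - 4 = 2
s(0) = s(2) - s(1) = 4 - 2 = 2

s(0) = 2, s(1) = 2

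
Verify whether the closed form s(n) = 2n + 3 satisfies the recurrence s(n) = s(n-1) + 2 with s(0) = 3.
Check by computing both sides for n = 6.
From the recurrence with s(0) = 3:
  s(0) = 3, s(1) = 5, s(2) = 7, s(3) = 9, s(4) = 11, s(5) = 13, s(6) = 15
  so the recurrence gives s(6) = 15.
From the proposed closed form s(n) = 2n + 3:
  s(6) = 15.
Both sides give 15 at n = 6, and the initial condition(s) match, so the closed form is consistent.

Yes, the closed form is correct.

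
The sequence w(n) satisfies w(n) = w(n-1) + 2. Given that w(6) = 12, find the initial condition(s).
w(6) = w(0) + 6·2, so w(0) = 12 - 12 = 0.

w(0) = 0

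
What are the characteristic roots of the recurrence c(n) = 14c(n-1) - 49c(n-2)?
Substitute c(n) = rⁿ and divide through by rⁿ⁻²: r² - 14r + 49 = 0
Factor: (r - 7)² = 0, so r = 7 (double root).
General solution: c(n) = (A + Bn)·7ⁿ

Characteristic: r² - 14r + 49 = 0, Roots: r = 7 (double root)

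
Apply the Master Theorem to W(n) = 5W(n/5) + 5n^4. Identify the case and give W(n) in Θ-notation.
Master Theorem template: W(n) = a·W(n/b) + f(n).
Here: a=5, b=5, f(n)=5n^4
Compute log_b(a) = log_5(5) = 1.
f(n) = 5n^4 = Ω(n^(1+ε)) with ε = 3, and the regularity condition holds (a·f(n/b) = (a/b^4)·f(n) with a/b^4 = 5^-3 < 1). Case 3: W(n) = Θ(f(n)) = Θ(n^4).

Case 3: W(n) = Θ(n^4)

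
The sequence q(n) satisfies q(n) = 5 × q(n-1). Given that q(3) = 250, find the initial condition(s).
In general q(n) = 5ⁿ · q(0). At n = 3: q(0) = q(3) / 5^3 = 250 / 125 = 2.

q(0) = 2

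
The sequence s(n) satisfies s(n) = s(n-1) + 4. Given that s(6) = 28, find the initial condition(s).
s(6) = s(0) + 6·4, so s(0) = 28 - 24 = 4.

s(0) = 4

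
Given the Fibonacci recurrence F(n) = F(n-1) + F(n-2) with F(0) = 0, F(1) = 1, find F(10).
Computing the sequence terms:
0, 1, 1, 2, 3, 5, 8, 13, 21, 34, 55

55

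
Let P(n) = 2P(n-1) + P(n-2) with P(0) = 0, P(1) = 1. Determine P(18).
Computing the sequence terms:
0, 1, 2, 5, 12, 29, 70, 169, 408, 985, 2378, 5741, 13860, 33461, 80782, 195025, 470832, 1136689, 2744210

2744210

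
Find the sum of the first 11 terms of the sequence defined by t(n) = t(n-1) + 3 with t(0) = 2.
Computing the sequence terms: 2, 5, 8, 11, 14, 17, 20, 23, 26, 29, 32
Adding these values together:

187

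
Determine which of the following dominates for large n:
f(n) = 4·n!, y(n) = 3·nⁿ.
Comparing growth rates:
Growth-rate hierarchy: log n ≺ any polynomial ≺ any exponential cⁿ (c>1) ≺ n! ≺ nⁿ.
super-exponential nⁿ dominates factorial asymptotically.

y(n) grows faster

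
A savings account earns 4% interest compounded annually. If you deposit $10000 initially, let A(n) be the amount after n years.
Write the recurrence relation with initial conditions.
Each year the balance grows by 4%, i.e. is multiplied by 1 + 4/100 = 1.04, so A(n) = 1.04 × A(n-1). The initial deposit gives A(0) = 10000.
Unrolling gives the closed form A(n) = 10000 × (1.04)ⁿ.

A(n) = 1.04 × A(n-1), A(0) = 10000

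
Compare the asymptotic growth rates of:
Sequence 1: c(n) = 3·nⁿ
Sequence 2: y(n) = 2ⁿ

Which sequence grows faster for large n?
Comparing growth rates:
Growth-rate hierarchy: log n ≺ any polynomial ≺ any exponential cⁿ (c>1) ≺ n! ≺ nⁿ.
super-exponential nⁿ dominates exponential base 2 asymptotically.

c(n) grows faster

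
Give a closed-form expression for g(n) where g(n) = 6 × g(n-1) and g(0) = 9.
Recurrence: g(n) = 6 × g(n-1), initial: g(0) = 9.
Each term is 6 times the previous, so this is geometric with ratio 6. After n steps: g(n) = g(0)·6ⁿ = 9·6ⁿ.

g(n) = 9·6ⁿ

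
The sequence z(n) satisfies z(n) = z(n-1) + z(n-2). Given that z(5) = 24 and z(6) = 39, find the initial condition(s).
Work backwards using z(k) = z(k+2) - z(k+1):
z(4) = z(6) - z(5) = 39 - 24 = 15
z(3) = z(5) - z(4) = 24 - 15 = 9
z(2) = z(4) - z(3) = 15 - 9 = 6
z(1) = z(3) - z(2) = 9 - 6 = 3
z(0) = z(2) - z(1) = 6 - 3 = 3

z(0) = 3, z(1) = 3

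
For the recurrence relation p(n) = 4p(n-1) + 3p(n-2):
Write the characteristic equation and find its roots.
Substitute p(n) = rⁿ and divide through by rⁿ⁻²: r² - 4r - 3 = 0
Discriminant: 4² + 4·3 = 28, not a perfect square, so by the quadratic formula r = (4 ± √28)/2.
General solution: p(n) = A·r₁ⁿ + B·r₂ⁿ where r₁,r₂ = (4 ± √28)/2

Characteristic: r² - 4r - 3 = 0, Roots: r = (4 ± √28)/2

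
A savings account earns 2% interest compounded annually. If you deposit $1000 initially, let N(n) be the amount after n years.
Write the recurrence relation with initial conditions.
Each year the balance grows by 2%, i.e. is multiplied by 1 + 2/100 = 1.02, so N(n) = 1.02 × N(n-1). The initial deposit gives N(0) = 1000.
Unrolling gives the closed form N(n) = 1000 × (1.02)ⁿ.

N(n) = 1.02 × N(n-1), N(0) = 1000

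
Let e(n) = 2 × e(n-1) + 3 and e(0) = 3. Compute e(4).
Computing step by step:
e(0) = 3
e(1) = 2 × 3 + 3 = 9
e(2) = 2 × 9 + 3 = 21
e(3) = 2 × 21 + 3 = 45
e(4) = 2 × 45 + 3 = 93

93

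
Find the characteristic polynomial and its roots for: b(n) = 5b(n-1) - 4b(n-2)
Substitute b(n) = rⁿ and divide through by rⁿ⁻²: r² - 5r + 4 = 0
Factor: (r - 4)(r - 1) = 0, so r = 4, 1.
General solution: b(n) = A·4ⁿ + B·1ⁿ

Characteristic: r² - 5r + 4 = 0, Roots: r = 4, 1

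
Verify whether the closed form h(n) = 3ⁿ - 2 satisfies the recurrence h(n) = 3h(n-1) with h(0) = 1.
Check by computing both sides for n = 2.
From the recurrence with h(0) = 1:
  h(0) = 1, h(1) = 3, h(2) = 9
  so the recurrence gives h(2) = 9.
From the proposed closed form h(n) = 3ⁿ - 2:
  h(2) = 7.
The recurrence gives 9 but the closed form gives 7, so the closed form does not satisfy the recurrence.

No, the closed form is incorrect.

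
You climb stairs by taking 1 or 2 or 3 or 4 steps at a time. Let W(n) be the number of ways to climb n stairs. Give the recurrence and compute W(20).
Condition on the size of the last step (1 to 4): before it there were n-1, …, n-4 stairs climbed, and these cases are disjoint, so W(n) = W(n-1) + W(n-2) + W(n-3) + W(n-4) (order-4 linear recurrence).
Initial conditions by direct count (compositions of i into parts ≤ 4): W(1) = 1; W(2) = 2; W(3) = 4; W(4) = 8.
Iterating the recurrence: W(5) = 15, W(6) = 29, W(7) = 56, W(8) = 108, W(9) = 208, W(10) = 401, W(11) = 773, W(12) = 1490, W(13) = 2872, W(14) = 5536, W(15) = 10671, W(16) = 20569, W(17) = 39648, W(18) = 76424, W(19) = 147312, W(20) = 283953.

W(n) = W(n-1) + W(n-2) + W(n-3) + W(n-4), W(1) = 1, W(2) = 2, W(3) = 4, W(4) = 8; W(20) = 283953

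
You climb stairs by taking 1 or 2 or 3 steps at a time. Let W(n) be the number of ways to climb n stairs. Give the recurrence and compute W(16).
Condition on the size of the last step (1 to 3): before it there were n-1, …, n-3 stairs climbed, and these cases are disjoint, so W(n) = W(n-1) + W(n-2) + W(n-3) (order-3 linear recurrence).
Initial conditions by direct count (compositions of i into parts ≤ 3): W(1) = 1; W(2) = 2; W(3) = 4.
Iterating the recurrence: W(4) = 7, W(5) = 13, W(6) = 24, W(7) = 44, W(8) = 81, W(9) = 149, W(10) = 274, W(11) = 504, W(12) = 927, W(13) = 1705, W(14) = 3136, W(15) = 5768, W(16) = 10609.

W(n) = W(n-1) + W(n-2) + W(n-3), W(1) = 1, W(2) = 2, W(3) = 4; W(16) = 10609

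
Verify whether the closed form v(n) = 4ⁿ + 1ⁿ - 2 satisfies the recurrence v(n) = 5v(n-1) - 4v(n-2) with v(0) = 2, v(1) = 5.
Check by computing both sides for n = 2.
From the recurrence with v(0) = 2, v(1) = 5:
  v(0) = 2, v(1) = 5, v(2) = 17
  so the recurrence gives v(2) = 17.
From the proposed closed form v(n) = 4ⁿ + 1ⁿ - 2:
  v(2) = 15.
The recurrence gives 17 but the closed form gives 15, so the closed form does not satisfy the recurrence.

No, the closed form is incorrect.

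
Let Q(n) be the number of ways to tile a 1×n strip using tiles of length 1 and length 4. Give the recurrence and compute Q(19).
Condition on the last tile: it has length 1 (leaving a 1×(n-1) strip) or length 4 (leaving a 1×(n-4) strip), so Q(n) = Q(n-1) + Q(n-4) (order-4 linear recurrence).
For 0 ≤ i < 4 only unit tiles fit, so Q(i) = 1.
Iterating the recurrence: Q(4) = 2, Q(5) = 3, Q(6) = 4, Q(7) = 5, Q(8) = 7, Q(9) = 10, Q(10) = 14, Q(11) = 19, Q(12) = 26, Q(13) = 36, Q(14) = 50, Q(15) = 69, Q(16) = 95, Q(17) = 131, Q(18) = 181, Q(19) = 250.

Q(n) = Q(n-1) + Q(n-4), with Q(i) = 1 for 0 ≤ i < 4; Q(19) = 250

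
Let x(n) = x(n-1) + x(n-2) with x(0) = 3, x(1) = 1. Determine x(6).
Computing the sequence terms:
3, 1, 4, 5, 9, 14, 23

23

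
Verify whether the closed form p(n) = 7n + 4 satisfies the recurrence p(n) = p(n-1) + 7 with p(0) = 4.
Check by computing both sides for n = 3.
From the recurrence with p(0) = 4:
  p(0) = 4, p(1) = 11, p(2) = 18, p(3) = 25
  so the recurrence gives p(3) = 25.
From the proposed closed form p(n) = 7n + 4:
  p(3) = 25.
Both sides give 25 at n = 3, and the initial condition(s) match, so the closed form is consistent.

Yes, the closed form is correct.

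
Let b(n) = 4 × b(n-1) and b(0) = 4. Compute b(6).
Computing step by step:
b(0) = 4
b(1) = 4 × 4 = 16
b(2) = 4 × 16 = 64
b(3) = 4 × 64 = 256
b(4) = 4 × 256 = 1024
b(5) = 4 × 1024 = 4096
b(6) = 4 × 4096 = 16384

16384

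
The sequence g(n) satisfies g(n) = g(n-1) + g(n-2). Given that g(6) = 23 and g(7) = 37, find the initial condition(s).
Work backwards using g(k) = g(k+2) - g(k+1):
g(5) = g(7) - g(6) = 37 - 23 = 14
g(4) = g(6) - g(5) = 23 - 14 = 9
g(3) = g(5) - g(4) = 14 - 9 = 5
g(2) = g(4) - g(3) = 9 - 5 = 4
g(1) = g(3) - g(2) = 5 - 4 = 1
g(0) = g(2) - g(1) = 4 - 1 = 3

g(0) = 3, g(1) = 1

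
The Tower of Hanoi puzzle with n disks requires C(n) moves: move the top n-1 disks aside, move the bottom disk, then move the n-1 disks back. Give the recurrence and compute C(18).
Moving n disks = move the top n-1 disks aside (C(n-1) moves) + move the largest disk (1 move) + move the n-1 disks back on top (C(n-1) moves), so C(n) = 2C(n-1) + 1, with C(1) = 1 (a single disk takes one move).
First terms: 1, 3, 7, 15, 31, 63, … — each is one less than a power of 2. Indeed C(n) + 1 = 2(C(n-1) + 1) with C(1) + 1 = 2, so C(n) + 1 = 2ⁿ and C(n) = 2ⁿ - 1.
Hence C(18) = 2^18 - 1 = 262144 - 1 = 262143.

C(n) = 2C(n-1) + 1, C(1) = 1; C(18) = 262143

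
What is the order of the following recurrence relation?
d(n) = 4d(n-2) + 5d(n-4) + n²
The order is the largest lag k for which d(n-k) appears. Here the deepest term is d(n-4) (the n² term is non-homogeneous and does not affect the order), so the order is 4.

Order 4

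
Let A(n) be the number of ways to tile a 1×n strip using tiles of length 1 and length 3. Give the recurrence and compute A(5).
Condition on the last tile: it has length 1 (leaving a 1×(n-1) strip) or length 3 (leaving a 1×(n-3) strip), so A(n) = A(n-1) + A(n-3) (order-3 linear recurrence).
For 0 ≤ i < 3 only unit tiles fit, so A(i) = 1.
Iterating the recurrence: A(3) = 2, A(4) = 3, A(5) = 4.

A(n) = A(n-1) + A(n-3), with A(i) = 1 for 0 ≤ i < 3; A(5) = 4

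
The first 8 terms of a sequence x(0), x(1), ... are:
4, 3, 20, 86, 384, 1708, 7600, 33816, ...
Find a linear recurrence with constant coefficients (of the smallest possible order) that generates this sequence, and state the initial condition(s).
Look for the lowest-order linear relation among consecutive terms.
Observation: x(n) - 4·x(n-1) - (2)·x(n-2) = 0 holds for the shown terms, and no order-1 relation x(n) = α·x(n-1) + β fits.
Check at n=3: 4·20 + (2)·3 = 86. ✓

x(n) = 4x(n-1) + 2x(n-2), x(0) = 4, x(1) = 3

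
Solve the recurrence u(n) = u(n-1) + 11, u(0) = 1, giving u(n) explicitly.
Recurrence: u(n) = u(n-1) + 11, initial: u(0) = 1.
Each step adds 11, so u(n) = u(0) + 11n = 11n + 1.

u(n) = 11n + 1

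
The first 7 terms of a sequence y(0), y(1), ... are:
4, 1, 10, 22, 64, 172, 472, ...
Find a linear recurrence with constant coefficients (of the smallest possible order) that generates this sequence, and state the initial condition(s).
Look for the lowest-order linear relation among consecutive terms.
Observation: y(n) - 2·y(n-1) - (2)·y(n-2) = 0 holds for the shown terms, and no order-1 relation y(n) = α·y(n-1) + β fits.
Check at n=3: 2·10 + (2)·1 = 22. ✓

y(n) = 2y(n-1) + 2y(n-2), y(0) = 4, y(1) = 1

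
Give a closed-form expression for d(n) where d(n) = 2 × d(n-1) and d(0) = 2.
Recurrence: d(n) = 2 × d(n-1), initial: d(0) = 2.
Each term is 2 times the previous, so this is geometric with ratio 2. After n steps: d(n) = d(0)·2ⁿ = 2·2ⁿ.

d(n) = 2·2ⁿ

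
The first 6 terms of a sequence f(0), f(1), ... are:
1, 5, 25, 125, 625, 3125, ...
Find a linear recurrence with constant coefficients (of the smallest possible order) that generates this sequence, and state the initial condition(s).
Look for the lowest-order linear relation among consecutive terms.
Observation: each term is 5× the previous.
Check at n=2: 5·5 = 25. ✓

f(n) = 5 × f(n-1), f(0) = 1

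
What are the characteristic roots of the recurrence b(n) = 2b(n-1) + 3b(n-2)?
Substitute b(n) = rⁿ and divide through by rⁿ⁻²: r² - 2r - 3 = 0
Factor: (r - 3)(r + 1) = 0, so r = 3, -1.
General solution: b(n) = A·3ⁿ + B·(-1)ⁿ

Characteristic: r² - 2r - 3 = 0, Roots: r = 3, -1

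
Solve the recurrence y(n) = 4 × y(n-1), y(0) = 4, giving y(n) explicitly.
Recurrence: y(n) = 4 × y(n-1), initial: y(0) = 4.
Each term is 4 times the previous, so this is geometric with ratio 4. After n steps: y(n) = y(0)·4ⁿ = 4·4ⁿ.

y(n) = 4·4ⁿ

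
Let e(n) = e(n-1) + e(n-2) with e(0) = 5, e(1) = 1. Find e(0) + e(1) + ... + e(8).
Computing the sequence terms: 5, 1, 6, 7, 13, 20, 33, 53, 86
Adding these values together:

224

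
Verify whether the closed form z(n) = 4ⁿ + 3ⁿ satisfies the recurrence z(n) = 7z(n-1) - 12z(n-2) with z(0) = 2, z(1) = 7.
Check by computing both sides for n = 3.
From the recurrence with z(0) = 2, z(1) = 7:
  z(0) = 2, z(1) = 7, z(2) = 25, z(3) = 91
  so the recurrence gives z(3) = 91.
From the proposed closed form z(n) = 4ⁿ + 3ⁿ:
  z(3) = 91.
Both sides give 91 at n = 3, and the initial condition(s) match, so the closed form is consistent.

Yes, the closed form is correct.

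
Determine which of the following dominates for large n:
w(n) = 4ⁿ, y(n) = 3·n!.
Comparing growth rates:
Growth-rate hierarchy: log n ≺ any polynomial ≺ any exponential cⁿ (c>1) ≺ n! ≺ nⁿ.
factorial dominates exponential base 4 asymptotically.

y(n) grows faster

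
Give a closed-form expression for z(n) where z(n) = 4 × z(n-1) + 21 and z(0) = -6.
Recurrence: z(n) = 4 × z(n-1) + 21, initial: z(0) = -6.
Try z(n) = A·4ⁿ + C. Substituting: A·4ⁿ + C = 4(A·4ⁿ⁻¹ + C) + 21 = A·4ⁿ + 4C + 21, so C = 4C + 21, giving C = -7. Then z(0) = A - 7 = -6 gives A = 1.

z(n) = 4ⁿ - 7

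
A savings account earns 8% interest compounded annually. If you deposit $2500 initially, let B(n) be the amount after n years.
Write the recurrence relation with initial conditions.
Each year the balance grows by 8%, i.e. is multiplied by 1 + 8/100 = 1.08, so B(n) = 1.08 × B(n-1). The initial deposit gives B(0) = 2500.
Unrolling gives the closed form B(n) = 2500 × (1.08)ⁿ.

B(n) = 1.08 × B(n-1), B(0) = 2500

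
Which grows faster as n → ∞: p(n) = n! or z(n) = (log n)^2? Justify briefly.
Comparing growth rates:
Growth-rate hierarchy: log n ≺ any polynomial ≺ any exponential cⁿ (c>1) ≺ n! ≺ nⁿ.
factorial dominates polylogarithmic (log n)^2 asymptotically.

p(n) grows faster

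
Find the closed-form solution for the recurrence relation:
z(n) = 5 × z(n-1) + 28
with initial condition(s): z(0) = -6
Recurrence: z(n) = 5 × z(n-1) + 28, initial: z(0) = -6.
Try z(n) = A·5ⁿ + C. Substituting: A·5ⁿ + C = 5(A·5ⁿ⁻¹ + C) + 28 = A·5ⁿ + 5C + 28, so C = 5C + 28, giving C = -7. Then z(0) = A - 7 = -6 gives A = 1.

z(n) = 5ⁿ - 7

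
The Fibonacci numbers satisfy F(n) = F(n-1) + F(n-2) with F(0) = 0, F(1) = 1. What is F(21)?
Computing the sequence terms:
0, 1, 1, 2, 3, 5, 8, 13, 21, 34, 55, 89, 144, 233, 377, 610, 987, 1597, 2584, 4181, 6765, 10946

10946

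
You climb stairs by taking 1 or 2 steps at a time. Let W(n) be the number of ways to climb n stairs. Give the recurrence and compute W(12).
Condition on the size of the last step (1 to 2): before it there were n-1, …, n-2 stairs climbed, and these cases are disjoint, so W(n) = W(n-1) + W(n-2) (Fibonacci-type sequence).
Initial conditions by direct count (compositions of i into parts ≤ 2): W(1) = 1; W(2) = 2.
Iterating the recurrence: W(3) = 3, W(4) = 5, W(5) = 8, W(6) = 13, W(7) = 21, W(8) = 34, W(9) = 55, W(10) = 89, W(11) = 144, W(12) = 233.

W(n) = W(n-1) + W(n-2), W(1) = 1, W(2) = 2; W(12) = 233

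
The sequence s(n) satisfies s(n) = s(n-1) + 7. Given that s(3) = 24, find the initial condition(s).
s(3) = s(0) + 3·7, so s(0) = 24 - 21 = 3.

s(0) = 3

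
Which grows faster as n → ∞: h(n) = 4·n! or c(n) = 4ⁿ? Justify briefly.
Comparing growth rates:
Growth-rate hierarchy: log n ≺ any polynomial ≺ any exponential cⁿ (c>1) ≺ n! ≺ nⁿ.
factorial dominates exponential base 4 asymptotically.

h(n) grows faster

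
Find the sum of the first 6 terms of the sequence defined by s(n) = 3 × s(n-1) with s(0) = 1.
Computing the sequence terms: 1, 3, 9, 27, 81, 243
Adding these values together:

364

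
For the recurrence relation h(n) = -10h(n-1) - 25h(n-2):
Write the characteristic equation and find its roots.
Substitute h(n) = rⁿ and divide through by rⁿ⁻²: r² + 10r + 25 = 0
Factor: (r + 5)² = 0, so r = -5 (double root).
General solution: h(n) = (A + Bn)·(-5)ⁿ

Characteristic: r² + 10r + 25 = 0, Roots: r = -5 (double root)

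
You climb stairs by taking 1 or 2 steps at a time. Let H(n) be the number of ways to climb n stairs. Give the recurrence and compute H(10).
Condition on the size of the last step (1 to 2): before it there were n-1, …, n-2 stairs climbed, and these cases are disjoint, so H(n) = H(n-1) + H(n-2) (Fibonacci-type sequence).
Initial conditions by direct count (compositions of i into parts ≤ 2): H(1) = 1; H(2) = 2.
Iterating the recurrence: H(3) = 3, H(4) = 5, H(5) = 8, H(6) = 13, H(7) = 21, H(8) = 34, H(9) = 55, H(10) = 89.

H(n) = H(n-1) + H(n-2), H(1) = 1, H(2) = 2; H(10) = 89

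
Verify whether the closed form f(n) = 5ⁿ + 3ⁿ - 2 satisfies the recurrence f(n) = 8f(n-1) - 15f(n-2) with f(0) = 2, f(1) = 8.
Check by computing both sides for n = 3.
From the recurrence with f(0) = 2, f(1) = 8:
  f(0) = 2, f(1) = 8, f(2) = 34, f(3) = 152
  so the recurrence gives f(3) = 152.
From the proposed closed form f(n) = 5ⁿ + 3ⁿ - 2:
  f(3) = 150.
The recurrence gives 152 but the closed form gives 150, so the closed form does not satisfy the recurrence.

No, the closed form is incorrect.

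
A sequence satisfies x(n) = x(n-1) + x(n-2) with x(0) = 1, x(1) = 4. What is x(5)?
Computing the sequence terms:
1, 4, 5, 9, 14, 23

23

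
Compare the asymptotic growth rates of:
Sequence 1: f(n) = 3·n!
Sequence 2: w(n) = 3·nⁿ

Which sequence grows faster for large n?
Comparing growth rates:
Growth-rate hierarchy: log n ≺ any polynomial ≺ any exponential cⁿ (c>1) ≺ n! ≺ nⁿ.
super-exponential nⁿ dominates factorial asymptotically.

w(n) grows faster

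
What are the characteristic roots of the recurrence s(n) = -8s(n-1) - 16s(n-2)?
Substitute s(n) = rⁿ and divide through by rⁿ⁻²: r² + 8r + 16 = 0
Factor: (r + 4)² = 0, so r = -4 (double root).
General solution: s(n) = (A + Bn)·(-4)ⁿ

Characteristic: r² + 8r + 16 = 0, Roots: r = -4 (double root)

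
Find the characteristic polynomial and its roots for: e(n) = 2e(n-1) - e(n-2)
Substitute e(n) = rⁿ and divide through by rⁿ⁻²: r² - 2r + 1 = 0
Factor: (r - 1)² = 0, so r = 1 (double root).
General solution: e(n) = (A + Bn)·1ⁿ

Characteristic: r² - 2r + 1 = 0, Roots: r = 1 (double root)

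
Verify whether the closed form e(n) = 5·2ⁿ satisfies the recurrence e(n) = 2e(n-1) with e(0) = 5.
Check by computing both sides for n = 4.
From the recurrence with e(0) = 5:
  e(0) = 5, e(1) = 10, e(2) = 20, e(3) = 40, e(4) = 80
  so the recurrence gives e(4) = 80.
From the proposed closed form e(n) = 5·2ⁿ:
  e(4) = 80.
Both sides give 80 at n = 4, and the initial condition(s) match, so the closed form is consistent.

Yes, the closed form is correct.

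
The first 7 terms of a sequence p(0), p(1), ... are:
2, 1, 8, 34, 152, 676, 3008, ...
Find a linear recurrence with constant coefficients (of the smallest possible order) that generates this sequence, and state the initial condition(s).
Look for the lowest-order linear relation among consecutive terms.
Observation: p(n) - 4·p(n-1) - (2)·p(n-2) = 0 holds for the shown terms, and no order-1 relation p(n) = α·p(n-1) + β fits.
Check at n=3: 4·8 + (2)·1 = 34. ✓

p(n) = 4p(n-1) + 2p(n-2), p(0) = 2, p(1) = 1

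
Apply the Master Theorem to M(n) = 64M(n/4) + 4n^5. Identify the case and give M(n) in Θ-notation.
Master Theorem template: M(n) = a·M(n/b) + f(n).
Here: a=64, b=4, f(n)=4n^5
Compute log_b(a) = log_4(64) = 3.
f(n) = 4n^5 = Ω(n^(3+ε)) with ε = 2, and the regularity condition holds (a·f(n/b) = (a/b^5)·f(n) with a/b^5 = 4^-2 < 1). Case 3: M(n) = Θ(f(n)) = Θ(n^5).

Case 3: M(n) = Θ(n^5)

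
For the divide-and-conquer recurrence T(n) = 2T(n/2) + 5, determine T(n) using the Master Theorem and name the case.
Master Theorem template: T(n) = a·T(n/b) + f(n).
Here: a=2, b=2, f(n)=5
Compute log_b(a) = log_2(2) = 1.
f(n) = 5 = O(n^(1-ε)) with ε = 1. Case 1: T(n) = Θ(n^log_b(a)) = Θ(n).

Case 1: T(n) = Θ(n)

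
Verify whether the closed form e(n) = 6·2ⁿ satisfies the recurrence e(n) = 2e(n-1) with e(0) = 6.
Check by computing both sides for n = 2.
From the recurrence with e(0) = 6:
  e(0) = 6, e(1) = 12, e(2) = 24
  so the recurrence gives e(2) = 24.
From the proposed closed form e(n) = 6·2ⁿ:
  e(2) = 24.
Both sides give 24 at n = 2, and the initial condition(s) match, so the closed form is consistent.

Yes, the closed form is correct.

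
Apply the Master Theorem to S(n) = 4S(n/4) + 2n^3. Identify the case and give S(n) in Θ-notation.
Master Theorem template: S(n) = a·S(n/b) + f(n).
Here: a=4, b=4, f(n)=2n^3
Compute log_b(a) = log_4(4) = 1.
f(n) = 2n^3 = Ω(n^(1+ε)) with ε = 2, and the regularity condition holds (a·f(n/b) = (a/b^3)·f(n) with a/b^3 = 4^-2 < 1). Case 3: S(n) = Θ(f(n)) = Θ(n^3).

Case 3: S(n) = Θ(n^3)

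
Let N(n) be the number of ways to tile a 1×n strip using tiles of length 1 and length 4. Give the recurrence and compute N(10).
Condition on the last tile: it has length 1 (leaving a 1×(n-1) strip) or length 4 (leaving a 1×(n-4) strip), so N(n) = N(n-1) + N(n-4) (order-4 linear recurrence).
For 0 ≤ i < 4 only unit tiles fit, so N(i) = 1.
Iterating the recurrence: N(4) = 2, N(5) = 3, N(6) = 4, N(7) = 5, N(8) = 7, N(9) = 10, N(10) = 14.

N(n) = N(n-1) + N(n-4), with N(i) = 1 for 0 ≤ i < 4; N(10) = 14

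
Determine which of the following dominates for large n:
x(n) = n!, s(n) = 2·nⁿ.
Comparing growth rates:
Growth-rate hierarchy: log n ≺ any polynomial ≺ any exponential cⁿ (c>1) ≺ n! ≺ nⁿ.
super-exponential nⁿ dominates factorial asymptotically.

s(n) grows faster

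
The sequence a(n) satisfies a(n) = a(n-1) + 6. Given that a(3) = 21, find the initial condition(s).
a(3) = a(0) + 3·6, so a(0) = 21 - 18 = 3.

a(0) = 3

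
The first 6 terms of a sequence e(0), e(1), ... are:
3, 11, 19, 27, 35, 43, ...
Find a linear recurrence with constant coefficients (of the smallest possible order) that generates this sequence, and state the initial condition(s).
Look for the lowest-order linear relation among consecutive terms.
Observation: consecutive differences are constant (= 8).
Check at n=2: 1·11 + 8 = 19. ✓

e(n) = e(n-1) + 8, e(0) = 3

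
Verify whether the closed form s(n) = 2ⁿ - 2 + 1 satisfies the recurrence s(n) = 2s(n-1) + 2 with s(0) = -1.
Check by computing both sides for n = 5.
From the recurrence with s(0) = -1:
  s(0) = -1, s(1) = 0, s(2) = 2, s(3) = 6, s(4) = 14, s(5) = 30
  so the recurrence gives s(5) = 30.
From the proposed closed form s(n) = 2ⁿ - 2 + 1:
  s(5) = 31.
The recurrence gives 30 but the closed form gives 31, so the closed form does not satisfy the recurrence.

No, the closed form is incorrect.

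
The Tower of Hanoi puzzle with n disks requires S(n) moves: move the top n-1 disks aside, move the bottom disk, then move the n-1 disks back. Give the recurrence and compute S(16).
Moving n disks = move the top n-1 disks aside (S(n-1) moves) + move the largest disk (1 move) + move the n-1 disks back on top (S(n-1) moves), so S(n) = 2S(n-1) + 1, with S(1) = 1 (a single disk takes one move).
First terms: 1, 3, 7, 15, 31, 63, … — each is one less than a power of 2. Indeed S(n) + 1 = 2(S(n-1) + 1) with S(1) + 1 = 2, so S(n) + 1 = 2ⁿ and S(n) = 2ⁿ - 1.
Hence S(16) = 2^16 - 1 = 65536 - 1 = 65535.

S(n) = 2S(n-1) + 1, S(1) = 1; S(16) = 65535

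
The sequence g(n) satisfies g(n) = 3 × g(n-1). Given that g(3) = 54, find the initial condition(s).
In general g(n) = 3ⁿ · g(0). At n = 3: g(0) = g(3) / 3^3 = 54 / 27 = 2.

g(0) = 2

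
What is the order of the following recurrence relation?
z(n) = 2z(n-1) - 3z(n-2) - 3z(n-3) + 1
The order is the largest lag k for which z(n-k) appears. Here the deepest term is z(n-3) (the 1 term is non-homogeneous and does not affect the order), so the order is 3.

Order 3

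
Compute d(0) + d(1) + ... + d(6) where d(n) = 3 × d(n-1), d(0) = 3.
Computing the sequence terms: 3, 9, 27, 81, 243, 729, 2187
Adding these values together:

3279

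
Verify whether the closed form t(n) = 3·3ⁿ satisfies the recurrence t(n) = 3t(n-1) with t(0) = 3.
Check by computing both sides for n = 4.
From the recurrence with t(0) = 3:
  t(0) = 3, t(1) = 9, t(2) = 27, t(3) = 81, t(4) = 243
  so the recurrence gives t(4) = 243.
From the proposed closed form t(n) = 3·3ⁿ:
  t(4) = 243.
Both sides give 243 at n = 4, and the initial condition(s) match, so the closed form is consistent.

Yes, the closed form is correct.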